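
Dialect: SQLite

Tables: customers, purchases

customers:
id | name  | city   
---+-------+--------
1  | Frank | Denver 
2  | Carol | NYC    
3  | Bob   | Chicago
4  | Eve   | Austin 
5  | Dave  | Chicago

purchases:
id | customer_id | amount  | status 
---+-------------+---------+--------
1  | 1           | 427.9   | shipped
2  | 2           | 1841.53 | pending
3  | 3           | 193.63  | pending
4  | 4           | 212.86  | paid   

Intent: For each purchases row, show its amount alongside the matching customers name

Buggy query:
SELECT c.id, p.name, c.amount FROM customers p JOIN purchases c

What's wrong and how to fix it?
Bug: JOIN with no ON clause produces a cartesian product; every purchases row pairs with every customers row

Fix: Add ON c.customer_id = p.id to the JOIN

Corrected query:
SELECT c.id, p.name, c.amount FROM customers p JOIN purchases c ON c.customer_id = p.id

Result:
id | name  | amount 
---+-------+--------
1  | Frank | 427.9  
2  | Carol | 1841.53
3  | Bob   | 193.63 
4  | Eve   | 212.86 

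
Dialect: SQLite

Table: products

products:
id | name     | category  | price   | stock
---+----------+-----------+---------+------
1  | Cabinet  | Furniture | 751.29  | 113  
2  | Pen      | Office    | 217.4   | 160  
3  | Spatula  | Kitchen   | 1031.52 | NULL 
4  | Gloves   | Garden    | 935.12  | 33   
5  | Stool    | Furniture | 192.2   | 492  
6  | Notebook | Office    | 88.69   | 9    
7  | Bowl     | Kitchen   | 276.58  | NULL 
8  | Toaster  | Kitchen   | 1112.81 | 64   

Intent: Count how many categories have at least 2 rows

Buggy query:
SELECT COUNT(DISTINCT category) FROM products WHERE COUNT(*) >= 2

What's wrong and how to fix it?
Bug: WHERE filters individual rows, not groups, so a group-level COUNT is invalid there

Fix: Use a subquery that GROUPs and filters with HAVING, then count its rows

Corrected query:
SELECT COUNT(*) FROM (SELECT category FROM products GROUP BY category HAVING COUNT(*) >= 2)

Result:
COUNT(*)
--------
3       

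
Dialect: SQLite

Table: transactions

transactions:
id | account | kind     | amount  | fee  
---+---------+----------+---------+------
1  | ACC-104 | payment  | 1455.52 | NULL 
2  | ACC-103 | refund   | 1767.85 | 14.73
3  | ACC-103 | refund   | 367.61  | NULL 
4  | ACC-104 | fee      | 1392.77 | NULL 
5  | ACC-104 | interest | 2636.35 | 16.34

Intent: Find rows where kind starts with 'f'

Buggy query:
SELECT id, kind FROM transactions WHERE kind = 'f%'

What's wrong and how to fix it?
Bug: Wildcards only work with LIKE; '=' treats '%' as a literal character

Fix: Replace '=' with LIKE so 'f%' is treated as a pattern

Corrected query:
SELECT id, kind FROM transactions WHERE kind LIKE 'f%'

Result:
id | kind
---+-----
4  | fee 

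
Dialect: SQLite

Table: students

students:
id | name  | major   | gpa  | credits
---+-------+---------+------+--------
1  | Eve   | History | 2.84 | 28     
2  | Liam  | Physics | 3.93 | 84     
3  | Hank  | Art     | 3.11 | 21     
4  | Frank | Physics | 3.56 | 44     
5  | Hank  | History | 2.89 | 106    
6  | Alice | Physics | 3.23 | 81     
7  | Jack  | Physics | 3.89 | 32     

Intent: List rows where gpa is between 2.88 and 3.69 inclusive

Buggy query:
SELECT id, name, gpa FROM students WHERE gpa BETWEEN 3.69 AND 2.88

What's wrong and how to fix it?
Bug: BETWEEN expects the lower bound first; with 3.69 AND 2.88 the range is empty

Fix: Write BETWEEN 2.88 AND 3.69

Corrected query:
SELECT id, name, gpa FROM students WHERE gpa BETWEEN 2.88 AND 3.69

Result:
id | name  | gpa 
---+-------+-----
3  | Hank  | 3.11
4  | Frank | 3.56
5  | Hank  | 2.89
6  | Alice | 3.23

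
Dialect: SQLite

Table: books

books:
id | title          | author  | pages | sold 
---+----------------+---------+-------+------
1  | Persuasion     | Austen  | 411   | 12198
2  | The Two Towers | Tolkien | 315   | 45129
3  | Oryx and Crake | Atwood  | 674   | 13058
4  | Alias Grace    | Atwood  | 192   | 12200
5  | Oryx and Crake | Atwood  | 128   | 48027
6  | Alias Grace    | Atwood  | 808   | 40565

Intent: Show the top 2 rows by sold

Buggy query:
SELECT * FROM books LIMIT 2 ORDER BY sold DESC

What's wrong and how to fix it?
Bug: LIMIT must come after ORDER BY

Fix: Sort with ORDER BY, then apply LIMIT

Corrected query:
SELECT * FROM books ORDER BY sold DESC LIMIT 2

Result:
id | title          | author  | pages | sold 
---+----------------+---------+-------+------
5  | Oryx and Crake | Atwood  | 128   | 48027
2  | The Two Towers | Tolkien | 315   | 45129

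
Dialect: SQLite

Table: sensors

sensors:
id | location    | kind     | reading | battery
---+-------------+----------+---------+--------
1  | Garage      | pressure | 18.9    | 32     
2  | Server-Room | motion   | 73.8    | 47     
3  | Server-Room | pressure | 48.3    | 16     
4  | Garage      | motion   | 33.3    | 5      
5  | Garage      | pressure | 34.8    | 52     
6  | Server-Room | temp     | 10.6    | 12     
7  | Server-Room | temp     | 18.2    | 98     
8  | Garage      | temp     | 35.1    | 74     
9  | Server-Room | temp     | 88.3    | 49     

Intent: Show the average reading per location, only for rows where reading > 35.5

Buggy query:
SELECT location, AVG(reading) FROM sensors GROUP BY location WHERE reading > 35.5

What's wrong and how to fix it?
Bug: Row-level WHERE must come before GROUP BY in the clause order

Fix: Move the WHERE clause before GROUP BY

Corrected query:
SELECT location, AVG(reading) FROM sensors WHERE reading > 35.5 GROUP BY location

Result:
location    | AVG(reading)
------------+-------------
Server-Room | 70.133333   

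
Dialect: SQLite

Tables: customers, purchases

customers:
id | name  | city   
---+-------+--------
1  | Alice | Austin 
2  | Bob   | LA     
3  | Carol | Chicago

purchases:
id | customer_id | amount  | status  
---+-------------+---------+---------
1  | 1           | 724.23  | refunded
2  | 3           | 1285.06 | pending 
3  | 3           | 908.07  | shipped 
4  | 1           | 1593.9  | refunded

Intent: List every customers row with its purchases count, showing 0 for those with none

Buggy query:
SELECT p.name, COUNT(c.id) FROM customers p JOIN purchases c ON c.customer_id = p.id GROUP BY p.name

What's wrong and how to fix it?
Bug: An inner join excludes parents with zero children

Fix: Use LEFT JOIN so parents without children still appear (COUNT(c.id) gives 0)

Corrected query:
SELECT p.name, COUNT(c.id) FROM customers p LEFT JOIN purchases c ON c.customer_id = p.id GROUP BY p.name

Result:
name  | COUNT(c.id)
------+------------
Alice | 2          
Bob   | 0          
Carol | 2          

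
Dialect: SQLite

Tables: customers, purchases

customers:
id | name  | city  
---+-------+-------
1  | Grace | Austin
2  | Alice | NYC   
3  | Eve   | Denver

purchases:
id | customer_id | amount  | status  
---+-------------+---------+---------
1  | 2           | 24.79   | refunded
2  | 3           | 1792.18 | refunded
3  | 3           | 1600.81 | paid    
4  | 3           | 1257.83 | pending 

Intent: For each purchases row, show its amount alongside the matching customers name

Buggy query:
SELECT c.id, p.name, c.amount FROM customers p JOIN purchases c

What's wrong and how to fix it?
Bug: Missing join condition: each purchases row is matched to all customers rows instead of just its own

Fix: Add ON c.customer_id = p.id to the JOIN

Corrected query:
SELECT c.id, p.name, c.amount FROM customers p JOIN purchases c ON c.customer_id = p.id

Result:
id | name  | amount 
---+-------+--------
1  | Alice | 24.79  
2  | Eve   | 1792.18
3  | Eve   | 1600.81
4  | Eve   | 1257.83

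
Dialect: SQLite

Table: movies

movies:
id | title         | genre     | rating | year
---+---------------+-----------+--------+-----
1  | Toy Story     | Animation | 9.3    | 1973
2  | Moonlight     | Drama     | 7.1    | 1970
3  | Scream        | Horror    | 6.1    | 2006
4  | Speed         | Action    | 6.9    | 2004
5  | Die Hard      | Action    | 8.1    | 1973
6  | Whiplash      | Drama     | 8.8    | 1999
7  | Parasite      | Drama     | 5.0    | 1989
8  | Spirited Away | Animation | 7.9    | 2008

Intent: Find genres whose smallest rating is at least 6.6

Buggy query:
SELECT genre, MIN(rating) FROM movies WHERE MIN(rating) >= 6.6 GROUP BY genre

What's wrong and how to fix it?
Bug: MIN() in WHERE is a misuse of aggregate

Fix: Replace WHERE with HAVING after the GROUP BY

Corrected query:
SELECT genre, MIN(rating) FROM movies GROUP BY genre HAVING MIN(rating) >= 6.6

Result:
genre     | MIN(rating)
----------+------------
Action    | 6.9        
Animation | 7.9        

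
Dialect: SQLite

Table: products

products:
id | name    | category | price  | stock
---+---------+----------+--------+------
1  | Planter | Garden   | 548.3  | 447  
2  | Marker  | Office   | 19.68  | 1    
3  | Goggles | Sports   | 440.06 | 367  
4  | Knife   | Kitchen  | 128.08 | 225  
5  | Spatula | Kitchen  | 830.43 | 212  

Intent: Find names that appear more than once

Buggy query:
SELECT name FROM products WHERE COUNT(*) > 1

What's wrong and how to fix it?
Bug: WHERE can't reference COUNT(*); aggregates are computed after WHERE

Fix: Group first, then use HAVING for the count condition

Corrected query:
SELECT name FROM products GROUP BY name HAVING COUNT(*) > 1

Result:
(no rows)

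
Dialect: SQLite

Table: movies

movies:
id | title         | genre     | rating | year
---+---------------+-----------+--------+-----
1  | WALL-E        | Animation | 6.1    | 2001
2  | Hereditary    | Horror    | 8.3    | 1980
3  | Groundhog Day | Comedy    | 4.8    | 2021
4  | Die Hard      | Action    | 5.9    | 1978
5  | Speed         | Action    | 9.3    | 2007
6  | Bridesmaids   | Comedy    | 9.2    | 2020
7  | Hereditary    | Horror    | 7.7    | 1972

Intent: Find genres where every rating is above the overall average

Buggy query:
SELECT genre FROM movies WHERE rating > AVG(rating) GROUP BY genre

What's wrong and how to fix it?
Bug: WHERE evaluates per row before aggregation, so AVG() is unavailable

Fix: Use a subquery for AVG and a HAVING MIN(...) filter so the condition holds for every row in the group

Corrected query:
SELECT genre FROM movies GROUP BY genre HAVING MIN(rating) > (SELECT AVG(rating) FROM movies)

Result:
genre 
------
Horror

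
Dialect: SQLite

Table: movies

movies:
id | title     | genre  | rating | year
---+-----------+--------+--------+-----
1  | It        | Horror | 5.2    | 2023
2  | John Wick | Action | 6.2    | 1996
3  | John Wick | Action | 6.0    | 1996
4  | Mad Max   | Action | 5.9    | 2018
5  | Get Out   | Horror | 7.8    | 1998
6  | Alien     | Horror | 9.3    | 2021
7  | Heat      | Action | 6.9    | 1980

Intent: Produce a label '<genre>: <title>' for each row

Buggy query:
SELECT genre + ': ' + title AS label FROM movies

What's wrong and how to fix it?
Bug: '+' is numeric addition; on text columns SQLite converts them to 0 instead of concatenating

Fix: Use the || operator for string concatenation

Corrected query:
SELECT genre || ': ' || title AS label FROM movies

Result:
label            
-----------------
Horror: It       
Action: John Wick
Action: John Wick
Action: Mad Max  
Horror: Get Out  
Horror: Alien    
Action: Heat     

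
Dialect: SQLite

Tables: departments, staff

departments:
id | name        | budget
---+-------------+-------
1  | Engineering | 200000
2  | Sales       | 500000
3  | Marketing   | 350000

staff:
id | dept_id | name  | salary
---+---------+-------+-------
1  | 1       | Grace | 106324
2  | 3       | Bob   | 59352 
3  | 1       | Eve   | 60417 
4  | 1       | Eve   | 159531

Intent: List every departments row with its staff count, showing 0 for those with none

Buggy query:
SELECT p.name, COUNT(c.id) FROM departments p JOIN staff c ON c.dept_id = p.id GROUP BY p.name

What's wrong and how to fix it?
Bug: An inner join excludes parents with zero children

Fix: Use LEFT JOIN so parents without children still appear (COUNT(c.id) gives 0)

Corrected query:
SELECT p.name, COUNT(c.id) FROM departments p LEFT JOIN staff c ON c.dept_id = p.id GROUP BY p.name

Result:
name        | COUNT(c.id)
------------+------------
Engineering | 3          
Marketing   | 1          
Sales       | 0          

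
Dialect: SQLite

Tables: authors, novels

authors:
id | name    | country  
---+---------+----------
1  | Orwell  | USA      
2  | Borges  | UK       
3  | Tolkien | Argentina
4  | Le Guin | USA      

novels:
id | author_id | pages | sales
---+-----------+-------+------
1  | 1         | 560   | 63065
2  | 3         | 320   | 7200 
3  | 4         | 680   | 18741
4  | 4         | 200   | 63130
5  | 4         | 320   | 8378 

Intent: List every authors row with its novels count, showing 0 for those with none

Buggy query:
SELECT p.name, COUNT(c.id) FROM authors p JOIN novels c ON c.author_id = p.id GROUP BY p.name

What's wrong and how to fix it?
Bug: INNER JOIN drops authors rows that have no matching novels rows

Fix: Use LEFT JOIN so parents without children still appear (COUNT(c.id) gives 0)

Corrected query:
SELECT p.name, COUNT(c.id) FROM authors p LEFT JOIN novels c ON c.author_id = p.id GROUP BY p.name

Result:
name    | COUNT(c.id)
--------+------------
Borges  | 0          
Le Guin | 3          
Orwell  | 1          
Tolkien | 1          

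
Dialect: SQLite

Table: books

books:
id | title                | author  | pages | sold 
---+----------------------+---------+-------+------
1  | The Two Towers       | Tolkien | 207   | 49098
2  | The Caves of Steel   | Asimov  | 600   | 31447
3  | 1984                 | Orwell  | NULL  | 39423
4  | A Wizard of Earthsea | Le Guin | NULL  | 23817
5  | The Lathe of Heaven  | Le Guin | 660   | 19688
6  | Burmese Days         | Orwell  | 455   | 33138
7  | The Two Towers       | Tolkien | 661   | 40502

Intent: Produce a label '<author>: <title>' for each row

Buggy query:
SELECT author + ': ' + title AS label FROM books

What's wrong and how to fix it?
Bug: SQLite uses || for string concatenation; + coerces text to numbers (yielding 0)

Fix: Replace + with || to concatenate text

Corrected query:
SELECT author || ': ' || title AS label FROM books

Result:
label                        
-----------------------------
Tolkien: The Two Towers      
Asimov: The Caves of Steel   
Orwell: 1984                 
Le Guin: A Wizard of Earthsea
Le Guin: The Lathe of Heaven 
Orwell: Burmese Days         
Tolkien: The Two Towers      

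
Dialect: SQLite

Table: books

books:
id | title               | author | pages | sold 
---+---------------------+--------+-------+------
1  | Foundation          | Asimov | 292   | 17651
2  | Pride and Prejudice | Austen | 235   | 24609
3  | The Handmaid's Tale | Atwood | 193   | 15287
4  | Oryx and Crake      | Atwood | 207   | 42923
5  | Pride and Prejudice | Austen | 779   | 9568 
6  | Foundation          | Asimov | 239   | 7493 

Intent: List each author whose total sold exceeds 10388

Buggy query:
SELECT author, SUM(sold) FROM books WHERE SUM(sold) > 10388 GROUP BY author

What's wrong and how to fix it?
Bug: Aggregate functions cannot appear in a WHERE clause

Fix: Move the aggregate condition to a HAVING clause

Corrected query:
SELECT author, SUM(sold) FROM books GROUP BY author HAVING SUM(sold) > 10388

Result:
author | SUM(sold)
-------+----------
Asimov | 25144    
Atwood | 58210    
Austen | 34177    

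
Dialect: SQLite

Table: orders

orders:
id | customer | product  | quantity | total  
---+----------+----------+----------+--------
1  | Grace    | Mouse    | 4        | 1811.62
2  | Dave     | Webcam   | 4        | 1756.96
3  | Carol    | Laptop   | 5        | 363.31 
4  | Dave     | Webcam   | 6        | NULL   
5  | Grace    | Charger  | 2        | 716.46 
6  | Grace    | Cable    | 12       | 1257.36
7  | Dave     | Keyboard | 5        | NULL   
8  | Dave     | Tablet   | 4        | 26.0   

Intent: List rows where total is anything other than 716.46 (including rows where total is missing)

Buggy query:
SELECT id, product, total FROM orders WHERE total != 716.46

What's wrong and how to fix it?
Bug: Inequality against NULL is unknown, not true; rows with NULL are dropped

Fix: Add an explicit OR total IS NULL to include the missing-value rows

Corrected query:
SELECT id, product, total FROM orders WHERE total != 716.46 OR total IS NULL

Result:
id | product  | total  
---+----------+--------
1  | Mouse    | 1811.62
2  | Webcam   | 1756.96
3  | Laptop   | 363.31 
4  | Webcam   | NULL   
6  | Cable    | 1257.36
7  | Keyboard | NULL   
8  | Tablet   | 26     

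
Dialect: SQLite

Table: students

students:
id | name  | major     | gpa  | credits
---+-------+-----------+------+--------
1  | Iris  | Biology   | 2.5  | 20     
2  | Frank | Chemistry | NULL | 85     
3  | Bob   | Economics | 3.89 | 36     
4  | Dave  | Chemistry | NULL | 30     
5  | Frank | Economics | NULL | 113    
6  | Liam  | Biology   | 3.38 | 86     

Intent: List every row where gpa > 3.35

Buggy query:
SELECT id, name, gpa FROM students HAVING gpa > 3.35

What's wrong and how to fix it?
Bug: HAVING filters the output of aggregation, but this query has no GROUP BY and no aggregate functions, so SQLite rejects it (HAVING clause on a non-aggregate query); the condition here is per row

Fix: Replace HAVING with WHERE since the condition applies to individual rows

Corrected query:
SELECT id, name, gpa FROM students WHERE gpa > 3.35

Result:
id | name | gpa 
---+------+-----
3  | Bob  | 3.89
6  | Liam | 3.38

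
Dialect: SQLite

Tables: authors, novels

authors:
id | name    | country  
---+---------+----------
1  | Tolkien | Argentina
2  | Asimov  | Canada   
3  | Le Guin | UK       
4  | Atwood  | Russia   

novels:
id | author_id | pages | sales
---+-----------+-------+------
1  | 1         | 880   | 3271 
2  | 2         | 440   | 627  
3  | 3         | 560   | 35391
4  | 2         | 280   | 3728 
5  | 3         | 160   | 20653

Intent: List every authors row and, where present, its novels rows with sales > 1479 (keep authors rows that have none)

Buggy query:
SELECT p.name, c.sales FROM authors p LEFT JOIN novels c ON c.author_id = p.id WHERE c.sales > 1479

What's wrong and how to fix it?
Bug: A WHERE condition on the right-hand table after LEFT JOIN drops unmatched parents

Fix: Move the right-table condition into the ON clause so unmatched parents are kept

Corrected query:
SELECT p.name, c.sales FROM authors p LEFT JOIN novels c ON c.author_id = p.id AND c.sales > 1479

Result:
name    | sales
--------+------
Tolkien | 3271 
Asimov  | 3728 
Le Guin | 20653
Le Guin | 35391
Atwood  | NULL 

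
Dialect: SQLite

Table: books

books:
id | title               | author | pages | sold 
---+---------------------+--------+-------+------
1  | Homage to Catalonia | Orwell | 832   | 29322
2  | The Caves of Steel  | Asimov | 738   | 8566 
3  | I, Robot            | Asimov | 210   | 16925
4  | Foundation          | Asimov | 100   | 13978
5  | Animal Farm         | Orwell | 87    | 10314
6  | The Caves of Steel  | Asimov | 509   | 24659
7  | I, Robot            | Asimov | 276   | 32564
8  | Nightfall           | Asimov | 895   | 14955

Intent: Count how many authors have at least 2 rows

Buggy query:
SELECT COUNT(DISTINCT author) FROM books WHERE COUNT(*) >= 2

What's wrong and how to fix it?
Bug: WHERE filters individual rows, not groups, so a group-level COUNT is invalid there

Fix: Group first with HAVING COUNT(*) >= 2, then COUNT the resulting groups

Corrected query:
SELECT COUNT(*) FROM (SELECT author FROM books GROUP BY author HAVING COUNT(*) >= 2)

Result:
COUNT(*)
--------
2       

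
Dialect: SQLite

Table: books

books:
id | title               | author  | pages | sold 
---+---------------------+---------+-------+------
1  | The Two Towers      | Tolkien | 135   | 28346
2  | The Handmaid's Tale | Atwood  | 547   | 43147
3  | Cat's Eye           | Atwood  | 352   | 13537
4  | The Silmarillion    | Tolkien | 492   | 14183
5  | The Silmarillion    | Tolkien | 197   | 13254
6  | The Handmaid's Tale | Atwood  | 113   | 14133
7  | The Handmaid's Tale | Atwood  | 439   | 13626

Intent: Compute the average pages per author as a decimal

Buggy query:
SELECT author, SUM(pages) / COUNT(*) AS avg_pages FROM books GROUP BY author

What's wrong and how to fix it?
Bug: Both operands are integers, so '/' performs integer division and truncates

Fix: Cast one side to REAL so the division keeps the fractional part

Corrected query:
SELECT author, SUM(pages) * 1.0 / COUNT(*) AS avg_pages FROM books GROUP BY author

Result:
author  | avg_pages 
--------+-----------
Atwood  | 362.75    
Tolkien | 274.666667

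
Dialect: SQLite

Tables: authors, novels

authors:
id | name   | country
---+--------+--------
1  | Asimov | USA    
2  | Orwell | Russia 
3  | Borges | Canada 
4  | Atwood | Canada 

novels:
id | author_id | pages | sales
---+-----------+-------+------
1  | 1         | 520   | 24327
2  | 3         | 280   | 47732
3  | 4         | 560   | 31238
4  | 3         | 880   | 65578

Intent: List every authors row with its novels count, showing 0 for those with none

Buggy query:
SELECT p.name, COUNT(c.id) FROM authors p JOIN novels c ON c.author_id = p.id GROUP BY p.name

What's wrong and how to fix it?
Bug: INNER JOIN drops authors rows that have no matching novels rows

Fix: Switch to LEFT JOIN to retain unmatched parent rows

Corrected query:
SELECT p.name, COUNT(c.id) FROM authors p LEFT JOIN novels c ON c.author_id = p.id GROUP BY p.name

Result:
name   | COUNT(c.id)
-------+------------
Asimov | 1          
Atwood | 1          
Borges | 2          
Orwell | 0          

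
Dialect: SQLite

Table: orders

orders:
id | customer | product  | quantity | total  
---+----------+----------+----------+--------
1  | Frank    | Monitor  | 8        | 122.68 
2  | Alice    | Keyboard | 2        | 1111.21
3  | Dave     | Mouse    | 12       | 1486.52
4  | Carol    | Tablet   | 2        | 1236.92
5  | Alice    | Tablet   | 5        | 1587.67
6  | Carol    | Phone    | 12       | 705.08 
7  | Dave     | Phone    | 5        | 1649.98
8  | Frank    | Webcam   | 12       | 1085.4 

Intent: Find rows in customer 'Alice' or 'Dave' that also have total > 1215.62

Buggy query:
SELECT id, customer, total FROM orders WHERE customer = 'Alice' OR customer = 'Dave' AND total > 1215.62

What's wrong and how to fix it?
Bug: Without parentheses, AND is evaluated before OR, so the total filter only applies to the 'Dave' branch

Fix: Add parentheses around the OR so the AND applies to both alternatives

Corrected query:
SELECT id, customer, total FROM orders WHERE (customer = 'Alice' OR customer = 'Dave') AND total > 1215.62

Result:
id | customer | total  
---+----------+--------
3  | Dave     | 1486.52
5  | Alice    | 1587.67
7  | Dave     | 1649.98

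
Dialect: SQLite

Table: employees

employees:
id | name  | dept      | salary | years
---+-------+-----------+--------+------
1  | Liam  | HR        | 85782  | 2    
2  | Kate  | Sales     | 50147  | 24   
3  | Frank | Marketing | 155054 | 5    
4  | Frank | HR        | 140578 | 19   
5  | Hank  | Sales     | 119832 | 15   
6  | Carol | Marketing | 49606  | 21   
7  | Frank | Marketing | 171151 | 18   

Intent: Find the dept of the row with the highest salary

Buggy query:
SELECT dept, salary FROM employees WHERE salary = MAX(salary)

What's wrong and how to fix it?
Bug: WHERE is evaluated per row; an aggregate over the whole table isn't defined there

Fix: Wrap MAX in a scalar subquery so WHERE compares against a single value

Corrected query:
SELECT dept, salary FROM employees WHERE salary = (SELECT MAX(salary) FROM employees)

Result:
dept      | salary
----------+-------
Marketing | 171151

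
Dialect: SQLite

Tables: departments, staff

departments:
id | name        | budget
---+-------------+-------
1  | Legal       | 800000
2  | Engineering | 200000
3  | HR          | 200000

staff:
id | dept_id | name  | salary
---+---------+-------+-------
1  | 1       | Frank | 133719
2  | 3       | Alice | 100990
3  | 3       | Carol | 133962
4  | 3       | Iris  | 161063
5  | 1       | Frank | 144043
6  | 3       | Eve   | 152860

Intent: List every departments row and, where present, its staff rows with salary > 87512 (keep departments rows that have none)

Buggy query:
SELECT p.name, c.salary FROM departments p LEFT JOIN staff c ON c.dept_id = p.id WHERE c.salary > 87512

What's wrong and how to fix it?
Bug: Filtering c.salary in WHERE discards the NULL rows produced by LEFT JOIN, turning it into an inner join

Fix: Move the right-table condition into the ON clause so unmatched parents are kept

Corrected query:
SELECT p.name, c.salary FROM departments p LEFT JOIN staff c ON c.dept_id = p.id AND c.salary > 87512

Result:
name        | salary
------------+-------
Legal       | 133719
Legal       | 144043
Engineering | NULL  
HR          | 100990
HR          | 133962
HR          | 152860
HR          | 161063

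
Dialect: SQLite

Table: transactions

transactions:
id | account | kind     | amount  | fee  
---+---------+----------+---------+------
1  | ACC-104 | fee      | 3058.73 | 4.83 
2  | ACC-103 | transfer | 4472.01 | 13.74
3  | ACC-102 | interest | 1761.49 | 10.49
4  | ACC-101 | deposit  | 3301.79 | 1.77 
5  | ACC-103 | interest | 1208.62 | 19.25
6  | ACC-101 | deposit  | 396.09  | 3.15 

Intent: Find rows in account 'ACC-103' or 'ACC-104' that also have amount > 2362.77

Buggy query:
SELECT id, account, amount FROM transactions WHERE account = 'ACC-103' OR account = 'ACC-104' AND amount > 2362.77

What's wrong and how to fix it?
Bug: AND binds tighter than OR, so this parses as account = 'ACC-103' OR (account = 'ACC-104' AND amount > 2362.77)

Fix: Add parentheses around the OR so the AND applies to both alternatives

Corrected query:
SELECT id, account, amount FROM transactions WHERE (account = 'ACC-103' OR account = 'ACC-104') AND amount > 2362.77

Result:
id | account | amount 
---+---------+--------
1  | ACC-104 | 3058.73
2  | ACC-103 | 4472.01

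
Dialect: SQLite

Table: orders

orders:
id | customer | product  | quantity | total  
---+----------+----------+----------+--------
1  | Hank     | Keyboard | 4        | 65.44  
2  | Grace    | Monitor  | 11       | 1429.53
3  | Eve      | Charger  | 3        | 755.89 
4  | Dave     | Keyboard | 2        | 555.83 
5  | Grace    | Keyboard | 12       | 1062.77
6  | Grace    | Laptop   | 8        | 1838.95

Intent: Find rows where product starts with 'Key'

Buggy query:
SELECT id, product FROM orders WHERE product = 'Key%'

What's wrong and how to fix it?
Bug: '=' compares the literal string including the % character; pattern matching needs LIKE

Fix: Use LIKE for wildcard pattern matching

Corrected query:
SELECT id, product FROM orders WHERE product LIKE 'Key%'

Result:
id | product 
---+---------
1  | Keyboard
4  | Keyboard
5  | Keyboard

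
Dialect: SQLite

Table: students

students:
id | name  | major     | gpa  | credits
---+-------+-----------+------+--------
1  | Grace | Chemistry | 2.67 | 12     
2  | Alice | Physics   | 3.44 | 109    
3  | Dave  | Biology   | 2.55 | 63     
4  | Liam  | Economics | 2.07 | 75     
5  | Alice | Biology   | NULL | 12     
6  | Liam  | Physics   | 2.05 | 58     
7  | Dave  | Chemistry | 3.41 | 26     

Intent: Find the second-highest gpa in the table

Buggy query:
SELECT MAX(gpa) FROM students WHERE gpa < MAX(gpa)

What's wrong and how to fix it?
Bug: MAX(gpa) on the right of the comparison is an aggregate-in-WHERE error

Fix: Compute the overall MAX in a subquery, then take MAX of rows below it

Corrected query:
SELECT MAX(gpa) FROM students WHERE gpa < (SELECT MAX(gpa) FROM students)

Result:
MAX(gpa)
--------
3.41    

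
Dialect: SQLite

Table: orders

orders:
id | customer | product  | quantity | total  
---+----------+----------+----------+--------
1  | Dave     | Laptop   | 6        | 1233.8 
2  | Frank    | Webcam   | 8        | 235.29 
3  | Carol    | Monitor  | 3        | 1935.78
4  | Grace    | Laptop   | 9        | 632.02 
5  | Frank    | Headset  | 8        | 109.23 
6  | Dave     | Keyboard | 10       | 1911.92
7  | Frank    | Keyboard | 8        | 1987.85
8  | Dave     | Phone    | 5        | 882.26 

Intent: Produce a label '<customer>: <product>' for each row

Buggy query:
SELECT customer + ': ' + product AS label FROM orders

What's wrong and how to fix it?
Bug: '+' is numeric addition; on text columns SQLite converts them to 0 instead of concatenating

Fix: Use the || operator for string concatenation

Corrected query:
SELECT customer || ': ' || product AS label FROM orders

Result:
label          
---------------
Dave: Laptop   
Frank: Webcam  
Carol: Monitor 
Grace: Laptop  
Frank: Headset 
Dave: Keyboard 
Frank: Keyboard
Dave: Phone    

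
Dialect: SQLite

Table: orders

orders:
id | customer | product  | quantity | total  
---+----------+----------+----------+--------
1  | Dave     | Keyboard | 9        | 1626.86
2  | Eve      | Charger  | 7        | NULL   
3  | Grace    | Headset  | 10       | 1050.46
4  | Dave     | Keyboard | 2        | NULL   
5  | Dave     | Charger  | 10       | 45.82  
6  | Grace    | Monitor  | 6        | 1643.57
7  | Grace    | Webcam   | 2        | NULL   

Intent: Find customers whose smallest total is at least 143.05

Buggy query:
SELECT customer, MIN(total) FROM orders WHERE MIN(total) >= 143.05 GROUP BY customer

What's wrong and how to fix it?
Bug: Aggregates like MIN are computed per group after WHERE runs

Fix: Use HAVING for the per-group MIN condition

Corrected query:
SELECT customer, MIN(total) FROM orders GROUP BY customer HAVING MIN(total) >= 143.05

Result:
customer | MIN(total)
---------+-----------
Grace    | 1050.46   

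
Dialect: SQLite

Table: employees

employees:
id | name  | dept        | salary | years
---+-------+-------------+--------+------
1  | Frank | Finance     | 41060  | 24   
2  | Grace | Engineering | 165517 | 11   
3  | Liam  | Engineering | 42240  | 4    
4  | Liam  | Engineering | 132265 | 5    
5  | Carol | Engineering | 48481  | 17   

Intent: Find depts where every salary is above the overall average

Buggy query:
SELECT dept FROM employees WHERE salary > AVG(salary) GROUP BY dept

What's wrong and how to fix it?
Bug: AVG() is an aggregate; it can't sit directly in WHERE

Fix: Use a subquery for AVG and a HAVING MIN(...) filter so the condition holds for every row in the group

Corrected query:
SELECT dept FROM employees GROUP BY dept HAVING MIN(salary) > (SELECT AVG(salary) FROM employees)

Result:
(no rows)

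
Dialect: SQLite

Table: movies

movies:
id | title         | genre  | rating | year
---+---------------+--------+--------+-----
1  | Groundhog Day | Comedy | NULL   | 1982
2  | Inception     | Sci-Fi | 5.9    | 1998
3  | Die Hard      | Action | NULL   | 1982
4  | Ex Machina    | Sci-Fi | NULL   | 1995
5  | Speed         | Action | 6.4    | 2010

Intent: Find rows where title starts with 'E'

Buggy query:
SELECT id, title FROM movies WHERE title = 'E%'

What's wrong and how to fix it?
Bug: Wildcards only work with LIKE; '=' treats '%' as a literal character

Fix: Replace '=' with LIKE so 'E%' is treated as a pattern

Corrected query:
SELECT id, title FROM movies WHERE title LIKE 'E%'

Result:
id | title     
---+-----------
4  | Ex Machina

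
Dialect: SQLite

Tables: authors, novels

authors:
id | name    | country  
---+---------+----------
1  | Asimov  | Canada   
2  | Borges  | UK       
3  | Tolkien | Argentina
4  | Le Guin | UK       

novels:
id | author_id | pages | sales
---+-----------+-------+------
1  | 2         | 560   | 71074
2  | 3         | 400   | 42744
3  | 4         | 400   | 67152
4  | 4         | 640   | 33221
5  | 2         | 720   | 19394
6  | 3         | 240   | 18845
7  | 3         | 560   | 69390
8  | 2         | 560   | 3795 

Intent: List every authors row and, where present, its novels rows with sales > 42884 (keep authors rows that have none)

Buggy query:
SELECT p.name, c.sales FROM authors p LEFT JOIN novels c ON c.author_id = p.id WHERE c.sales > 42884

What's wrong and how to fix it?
Bug: A WHERE condition on the right-hand table after LEFT JOIN drops unmatched parents

Fix: Put 'c.sales > 42884' in the JOIN's ON clause instead of WHERE

Corrected query:
SELECT p.name, c.sales FROM authors p LEFT JOIN novels c ON c.author_id = p.id AND c.sales > 42884

Result:
name    | sales
--------+------
Asimov  | NULL 
Borges  | 71074
Tolkien | 69390
Le Guin | 67152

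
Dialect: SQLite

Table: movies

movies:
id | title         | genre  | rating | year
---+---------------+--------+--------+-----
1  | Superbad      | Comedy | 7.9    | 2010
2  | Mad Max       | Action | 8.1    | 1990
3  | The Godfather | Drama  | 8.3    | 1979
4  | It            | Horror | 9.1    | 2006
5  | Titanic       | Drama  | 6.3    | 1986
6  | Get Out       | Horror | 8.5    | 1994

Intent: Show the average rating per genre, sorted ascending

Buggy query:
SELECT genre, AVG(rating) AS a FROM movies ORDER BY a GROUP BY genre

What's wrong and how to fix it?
Bug: GROUP BY must precede ORDER BY

Fix: Reorder: SELECT … FROM … GROUP BY … ORDER BY …

Corrected query:
SELECT genre, AVG(rating) AS a FROM movies GROUP BY genre ORDER BY a

Result:
genre  | a  
-------+----
Drama  | 7.3
Comedy | 7.9
Action | 8.1
Horror | 8.8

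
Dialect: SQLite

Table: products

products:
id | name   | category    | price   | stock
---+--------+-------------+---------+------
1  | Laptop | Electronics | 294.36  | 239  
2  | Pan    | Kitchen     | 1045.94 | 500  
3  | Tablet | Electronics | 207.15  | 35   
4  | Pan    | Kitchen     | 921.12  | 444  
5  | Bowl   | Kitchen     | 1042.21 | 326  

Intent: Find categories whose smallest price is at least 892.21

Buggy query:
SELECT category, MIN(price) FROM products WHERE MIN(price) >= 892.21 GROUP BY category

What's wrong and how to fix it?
Bug: Aggregates like MIN are computed per group after WHERE runs

Fix: Replace WHERE with HAVING after the GROUP BY

Corrected query:
SELECT category, MIN(price) FROM products GROUP BY category HAVING MIN(price) >= 892.21

Result:
category | MIN(price)
---------+-----------
Kitchen  | 921.12    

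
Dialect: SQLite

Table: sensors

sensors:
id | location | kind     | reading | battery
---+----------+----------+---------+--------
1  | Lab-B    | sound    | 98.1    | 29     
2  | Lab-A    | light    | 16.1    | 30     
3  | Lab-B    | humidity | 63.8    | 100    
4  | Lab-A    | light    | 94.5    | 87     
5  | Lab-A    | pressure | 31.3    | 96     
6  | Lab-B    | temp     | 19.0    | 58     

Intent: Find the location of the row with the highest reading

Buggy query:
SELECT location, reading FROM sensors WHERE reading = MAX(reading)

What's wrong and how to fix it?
Bug: WHERE is evaluated per row; an aggregate over the whole table isn't defined there

Fix: Use a subquery: WHERE reading = (SELECT MAX(reading) FROM sensors)

Corrected query:
SELECT location, reading FROM sensors WHERE reading = (SELECT MAX(reading) FROM sensors)

Result:
location | reading
---------+--------
Lab-B    | 98.1   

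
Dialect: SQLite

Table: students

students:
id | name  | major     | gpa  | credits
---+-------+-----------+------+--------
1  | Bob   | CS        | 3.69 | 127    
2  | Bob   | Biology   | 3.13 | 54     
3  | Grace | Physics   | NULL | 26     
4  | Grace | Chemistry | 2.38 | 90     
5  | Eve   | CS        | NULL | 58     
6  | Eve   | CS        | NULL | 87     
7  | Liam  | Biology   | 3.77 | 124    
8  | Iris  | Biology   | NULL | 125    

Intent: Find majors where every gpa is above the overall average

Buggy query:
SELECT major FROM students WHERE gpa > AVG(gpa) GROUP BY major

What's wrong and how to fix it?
Bug: WHERE evaluates per row before aggregation, so AVG() is unavailable

Fix: Compute the overall average in a scalar subquery and compare each group's MIN against it in HAVING

Corrected query:
SELECT major FROM students GROUP BY major HAVING MIN(gpa) > (SELECT AVG(gpa) FROM students)

Result:
major
-----
CS   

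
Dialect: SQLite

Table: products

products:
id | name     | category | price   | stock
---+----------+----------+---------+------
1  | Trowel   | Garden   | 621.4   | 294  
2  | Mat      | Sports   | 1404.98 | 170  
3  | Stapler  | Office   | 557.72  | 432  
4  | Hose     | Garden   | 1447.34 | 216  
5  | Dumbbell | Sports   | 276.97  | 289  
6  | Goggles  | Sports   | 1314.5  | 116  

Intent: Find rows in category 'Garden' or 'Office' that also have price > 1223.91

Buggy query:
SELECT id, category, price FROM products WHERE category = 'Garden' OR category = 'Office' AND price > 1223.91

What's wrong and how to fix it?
Bug: Without parentheses, AND is evaluated before OR, so the price filter only applies to the 'Office' branch

Fix: Group the OR with parentheses (or use IN), then AND the threshold

Corrected query:
SELECT id, category, price FROM products WHERE (category = 'Garden' OR category = 'Office') AND price > 1223.91

Result:
id | category | price  
---+----------+--------
4  | Garden   | 1447.34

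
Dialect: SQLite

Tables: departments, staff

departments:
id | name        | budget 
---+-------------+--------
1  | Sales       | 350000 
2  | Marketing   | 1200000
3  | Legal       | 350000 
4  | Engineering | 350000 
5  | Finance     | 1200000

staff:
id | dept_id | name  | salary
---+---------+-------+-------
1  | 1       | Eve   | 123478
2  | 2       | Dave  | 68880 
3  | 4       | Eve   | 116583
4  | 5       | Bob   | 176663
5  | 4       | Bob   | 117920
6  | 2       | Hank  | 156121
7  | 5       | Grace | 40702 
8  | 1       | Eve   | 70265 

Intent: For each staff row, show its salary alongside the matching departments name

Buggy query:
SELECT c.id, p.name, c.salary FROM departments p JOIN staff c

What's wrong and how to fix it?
Bug: Missing join condition: each staff row is matched to all departments rows instead of just its own

Fix: Specify the join condition linking the foreign key to the parent id

Corrected query:
SELECT c.id, p.name, c.salary FROM departments p JOIN staff c ON c.dept_id = p.id

Result:
id | name        | salary
---+-------------+-------
1  | Sales       | 123478
2  | Marketing   | 68880 
3  | Engineering | 116583
4  | Finance     | 176663
5  | Engineering | 117920
6  | Marketing   | 156121
7  | Finance     | 40702 
8  | Sales       | 70265 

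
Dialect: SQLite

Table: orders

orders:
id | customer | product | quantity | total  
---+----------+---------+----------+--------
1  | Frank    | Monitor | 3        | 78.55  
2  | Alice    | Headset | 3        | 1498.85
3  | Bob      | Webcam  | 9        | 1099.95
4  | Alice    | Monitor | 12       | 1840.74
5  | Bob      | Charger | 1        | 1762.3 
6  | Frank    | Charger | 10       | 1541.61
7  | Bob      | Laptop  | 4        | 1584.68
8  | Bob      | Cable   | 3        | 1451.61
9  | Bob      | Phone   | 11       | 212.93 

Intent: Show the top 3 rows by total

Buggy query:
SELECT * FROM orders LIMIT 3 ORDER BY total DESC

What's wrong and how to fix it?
Bug: LIMIT must come after ORDER BY

Fix: Swap the clauses: ORDER BY first, then LIMIT

Corrected query:
SELECT * FROM orders ORDER BY total DESC LIMIT 3

Result:
id | customer | product | quantity | total  
---+----------+---------+----------+--------
4  | Alice    | Monitor | 12       | 1840.74
5  | Bob      | Charger | 1        | 1762.3 
7  | Bob      | Laptop  | 4        | 1584.68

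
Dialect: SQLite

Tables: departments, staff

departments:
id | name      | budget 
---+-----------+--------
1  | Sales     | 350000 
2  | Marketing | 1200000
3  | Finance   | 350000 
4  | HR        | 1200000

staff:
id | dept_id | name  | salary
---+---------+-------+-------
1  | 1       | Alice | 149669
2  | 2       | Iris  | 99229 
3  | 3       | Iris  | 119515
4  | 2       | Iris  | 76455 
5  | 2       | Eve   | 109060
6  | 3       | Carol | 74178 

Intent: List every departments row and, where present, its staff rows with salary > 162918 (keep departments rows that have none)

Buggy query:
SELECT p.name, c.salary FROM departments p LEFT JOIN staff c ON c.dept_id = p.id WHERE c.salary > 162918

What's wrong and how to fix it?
Bug: A WHERE condition on the right-hand table after LEFT JOIN drops unmatched parents

Fix: Put 'c.salary > 162918' in the JOIN's ON clause instead of WHERE

Corrected query:
SELECT p.name, c.salary FROM departments p LEFT JOIN staff c ON c.dept_id = p.id AND c.salary > 162918

Result:
name      | salary
----------+-------
Sales     | NULL  
Marketing | NULL  
Finance   | NULL  
HR        | NULL  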